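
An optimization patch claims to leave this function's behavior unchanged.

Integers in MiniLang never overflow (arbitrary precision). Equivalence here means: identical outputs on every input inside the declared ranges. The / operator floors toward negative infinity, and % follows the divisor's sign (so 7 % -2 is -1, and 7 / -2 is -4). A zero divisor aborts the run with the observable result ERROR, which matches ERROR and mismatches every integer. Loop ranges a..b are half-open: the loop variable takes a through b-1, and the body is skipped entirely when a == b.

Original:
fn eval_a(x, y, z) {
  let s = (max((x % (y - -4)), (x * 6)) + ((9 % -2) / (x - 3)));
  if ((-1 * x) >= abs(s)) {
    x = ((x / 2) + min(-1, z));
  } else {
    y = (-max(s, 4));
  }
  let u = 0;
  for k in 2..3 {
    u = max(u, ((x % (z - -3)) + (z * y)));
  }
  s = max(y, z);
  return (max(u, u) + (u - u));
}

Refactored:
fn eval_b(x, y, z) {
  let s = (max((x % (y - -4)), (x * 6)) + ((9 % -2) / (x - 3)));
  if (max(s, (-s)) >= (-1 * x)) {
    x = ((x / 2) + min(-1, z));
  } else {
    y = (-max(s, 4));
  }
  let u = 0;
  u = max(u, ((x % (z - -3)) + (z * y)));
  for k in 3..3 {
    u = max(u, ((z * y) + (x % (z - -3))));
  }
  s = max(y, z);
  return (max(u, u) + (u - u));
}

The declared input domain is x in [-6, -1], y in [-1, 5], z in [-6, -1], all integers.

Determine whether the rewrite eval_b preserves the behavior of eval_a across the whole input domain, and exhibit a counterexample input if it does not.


Try x=-6, y=-1, z=-6.
eval_a: s = 0; ((-1 * x) >= abs(s)) -> true; x = -9; u = 0; [k=2]; u = 6; s = -1; return 6
eval_b: s = 0; (max(s, (-s)) >= (-1 * x)) -> false; y = -4; u = 0; u = 24; the k loop: no iterations; s = -4; return 24
6 vs 24 — the two versions disagree here.
verdict: not equivalent; witness: x=-6, y=-1, z=-6


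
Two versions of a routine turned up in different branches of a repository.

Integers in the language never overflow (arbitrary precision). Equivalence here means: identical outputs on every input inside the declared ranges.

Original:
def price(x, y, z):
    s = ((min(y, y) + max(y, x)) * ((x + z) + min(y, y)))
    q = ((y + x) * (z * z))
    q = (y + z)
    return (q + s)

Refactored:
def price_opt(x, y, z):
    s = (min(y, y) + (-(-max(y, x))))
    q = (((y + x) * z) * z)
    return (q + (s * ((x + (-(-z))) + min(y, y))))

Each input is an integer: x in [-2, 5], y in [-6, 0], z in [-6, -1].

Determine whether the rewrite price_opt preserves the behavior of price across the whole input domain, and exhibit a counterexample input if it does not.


Take x=-2, y=-6, z=-6.
price: s becomes 112; next q becomes -288; next q becomes -12; next final value 100
price_opt: s becomes -8; next q becomes -288; next final value -176
100 vs -176 — the two versions disagree here.
verdict: not equivalent; witness: x=-2, y=-6, z=-6


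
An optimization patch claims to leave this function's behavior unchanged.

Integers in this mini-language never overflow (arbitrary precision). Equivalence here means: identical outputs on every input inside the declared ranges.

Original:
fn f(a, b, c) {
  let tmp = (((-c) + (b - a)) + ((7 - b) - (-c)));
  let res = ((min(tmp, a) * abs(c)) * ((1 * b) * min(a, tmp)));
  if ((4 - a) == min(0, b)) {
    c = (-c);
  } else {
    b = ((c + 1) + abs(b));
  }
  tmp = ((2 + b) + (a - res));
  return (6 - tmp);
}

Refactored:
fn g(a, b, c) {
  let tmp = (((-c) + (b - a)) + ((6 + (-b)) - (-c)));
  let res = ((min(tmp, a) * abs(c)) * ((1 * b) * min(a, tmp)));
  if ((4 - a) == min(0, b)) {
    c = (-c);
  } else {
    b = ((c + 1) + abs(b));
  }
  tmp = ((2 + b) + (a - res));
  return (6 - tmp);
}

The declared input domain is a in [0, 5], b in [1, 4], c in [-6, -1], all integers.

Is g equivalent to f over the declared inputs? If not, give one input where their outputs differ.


The rewrite breaks on a=4, b=1, c=-6, where the results are 53 and 23.
f: tmp := 3 | res := 54 | ((4 - a) == min(0, b)): true | c := 6 | tmp := -47 | result 53
g: tmp := 2 | res := 24 | ((4 - a) == min(0, b)): true | c := 6 | tmp := -17 | result 23
verdict: not equivalent; witness: a=4, b=1, c=-6


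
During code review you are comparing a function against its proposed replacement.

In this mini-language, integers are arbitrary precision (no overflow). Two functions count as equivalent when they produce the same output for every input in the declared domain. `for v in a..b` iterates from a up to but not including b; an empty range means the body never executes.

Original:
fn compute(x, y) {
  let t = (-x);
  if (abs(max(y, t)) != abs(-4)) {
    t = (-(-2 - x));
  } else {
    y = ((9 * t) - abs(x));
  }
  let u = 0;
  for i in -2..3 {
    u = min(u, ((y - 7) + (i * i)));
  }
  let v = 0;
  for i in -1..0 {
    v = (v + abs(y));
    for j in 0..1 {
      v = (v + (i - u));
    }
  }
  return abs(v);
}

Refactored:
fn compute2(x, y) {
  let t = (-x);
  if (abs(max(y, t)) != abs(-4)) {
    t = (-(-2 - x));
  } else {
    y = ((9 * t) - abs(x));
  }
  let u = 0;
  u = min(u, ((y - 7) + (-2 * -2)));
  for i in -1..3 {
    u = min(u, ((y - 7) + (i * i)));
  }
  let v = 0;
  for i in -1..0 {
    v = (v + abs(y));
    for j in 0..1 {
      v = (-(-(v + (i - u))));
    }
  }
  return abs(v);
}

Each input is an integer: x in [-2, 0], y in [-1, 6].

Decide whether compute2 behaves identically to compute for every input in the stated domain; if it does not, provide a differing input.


Changes here: loop structure differs; also arithmetic usage differs; also constant usage differs; also statement counts differ; also min/max/abs usage differs; the full 24-point sweep finds no disagreement.
verdict: equivalent


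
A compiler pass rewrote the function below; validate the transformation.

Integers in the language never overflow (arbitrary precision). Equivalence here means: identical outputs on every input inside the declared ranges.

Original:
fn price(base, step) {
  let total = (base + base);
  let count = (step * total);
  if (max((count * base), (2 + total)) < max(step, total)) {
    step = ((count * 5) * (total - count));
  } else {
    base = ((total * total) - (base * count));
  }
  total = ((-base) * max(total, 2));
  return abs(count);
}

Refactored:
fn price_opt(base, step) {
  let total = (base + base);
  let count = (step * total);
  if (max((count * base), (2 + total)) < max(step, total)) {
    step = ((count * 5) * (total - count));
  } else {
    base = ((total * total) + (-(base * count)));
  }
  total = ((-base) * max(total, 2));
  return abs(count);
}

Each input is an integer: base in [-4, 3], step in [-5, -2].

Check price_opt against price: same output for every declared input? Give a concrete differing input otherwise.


Side by side, the visible changes include: arithmetic usage differs.
As a probe, take base=2, step=-2: price runs total=4, then count=-8, then (max((count * base), (2 + total)) < max(step, total)) is false, then base=32, then total=-128, then returns 8; price_opt runs total=4, then count=-8, then (max((count * base), (2 + total)) < max(step, total)) is false, then base=32, then total=-128, then returns 8; both end at 8.
Across all 32 domain points the two functions coincide.
verdict: equivalent


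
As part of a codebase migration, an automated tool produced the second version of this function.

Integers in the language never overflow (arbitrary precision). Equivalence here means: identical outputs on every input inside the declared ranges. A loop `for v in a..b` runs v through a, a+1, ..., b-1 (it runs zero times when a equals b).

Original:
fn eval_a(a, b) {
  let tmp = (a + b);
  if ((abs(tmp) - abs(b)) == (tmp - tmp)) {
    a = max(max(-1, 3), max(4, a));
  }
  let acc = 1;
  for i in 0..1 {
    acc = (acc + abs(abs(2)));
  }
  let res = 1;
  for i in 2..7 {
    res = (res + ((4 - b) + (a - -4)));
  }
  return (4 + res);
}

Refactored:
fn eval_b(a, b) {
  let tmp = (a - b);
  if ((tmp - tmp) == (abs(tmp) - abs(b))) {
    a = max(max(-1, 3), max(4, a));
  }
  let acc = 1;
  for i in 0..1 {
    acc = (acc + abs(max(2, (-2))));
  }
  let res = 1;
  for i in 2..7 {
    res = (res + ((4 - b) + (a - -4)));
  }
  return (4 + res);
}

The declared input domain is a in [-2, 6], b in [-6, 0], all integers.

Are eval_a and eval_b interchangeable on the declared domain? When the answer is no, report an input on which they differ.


These are not equivalent — on a=-2, b=-1 the outputs split (40 vs 70).
eval_a: tmp = -3; ((abs(tmp) - abs(b)) == (tmp - tmp)) -> false; acc = 1; [i=0]; acc = 3; res = 1; [i=2]; res = 8; [i=3]; res = 15; [i=4]; res = 22; [i=5]; res = 29; [i=6]; res = 36; return 40
eval_b: tmp = -1; ((tmp - tmp) == (abs(tmp) - abs(b))) -> true; a = 4; acc = 1; [i=0]; acc = 3; res = 1; [i=2]; res = 14; [i=3]; res = 27; [i=4]; res = 40; [i=5]; res = 53; [i=6]; res = 66; return 70
verdict: not equivalent; witness: a=-2, b=-1


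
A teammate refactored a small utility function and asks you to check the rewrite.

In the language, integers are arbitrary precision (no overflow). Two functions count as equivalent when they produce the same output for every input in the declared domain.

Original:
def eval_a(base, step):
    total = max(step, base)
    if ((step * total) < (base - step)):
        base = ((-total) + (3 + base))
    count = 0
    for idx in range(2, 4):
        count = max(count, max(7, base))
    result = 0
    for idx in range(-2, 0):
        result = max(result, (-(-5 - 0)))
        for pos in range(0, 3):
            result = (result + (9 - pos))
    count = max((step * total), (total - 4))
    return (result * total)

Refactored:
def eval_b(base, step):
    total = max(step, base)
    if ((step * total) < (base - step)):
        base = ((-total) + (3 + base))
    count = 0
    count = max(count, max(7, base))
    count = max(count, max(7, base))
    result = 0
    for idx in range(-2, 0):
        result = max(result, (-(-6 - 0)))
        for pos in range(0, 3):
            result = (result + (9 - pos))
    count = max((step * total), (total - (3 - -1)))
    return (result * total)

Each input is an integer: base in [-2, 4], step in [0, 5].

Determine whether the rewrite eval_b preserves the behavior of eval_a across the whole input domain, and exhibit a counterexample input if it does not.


Try base=-2, step=1.
eval_a: total = 1; ((step * total) < (base - step)) -> false; count = 0; [idx=2]; count = 7; [idx=3]; count = 7; result = 0; [idx=-2]; result = 5; [pos=0]; result = 14; [pos=1]; result = 22; [pos=2]; result = 29; [idx=-1]; result = 29; [pos=0]; result = 38; [pos=1]; result = 46; [pos=2]; result = 53; count = 1; return 53
eval_b: total = 1; ((step * total) < (base - step)) -> false; count = 0; count = 7; count = 7; result = 0; [idx=-2]; result = 6; [pos=0]; result = 15; [pos=1]; result = 23; [pos=2]; result = 30; [idx=-1]; result = 30; [pos=0]; result = 39; [pos=1]; result = 47; [pos=2]; result = 54; count = 1; return 54
53 and 54 differ, so these are not the same function on this domain.
verdict: not equivalent; witness: base=-2, step=1


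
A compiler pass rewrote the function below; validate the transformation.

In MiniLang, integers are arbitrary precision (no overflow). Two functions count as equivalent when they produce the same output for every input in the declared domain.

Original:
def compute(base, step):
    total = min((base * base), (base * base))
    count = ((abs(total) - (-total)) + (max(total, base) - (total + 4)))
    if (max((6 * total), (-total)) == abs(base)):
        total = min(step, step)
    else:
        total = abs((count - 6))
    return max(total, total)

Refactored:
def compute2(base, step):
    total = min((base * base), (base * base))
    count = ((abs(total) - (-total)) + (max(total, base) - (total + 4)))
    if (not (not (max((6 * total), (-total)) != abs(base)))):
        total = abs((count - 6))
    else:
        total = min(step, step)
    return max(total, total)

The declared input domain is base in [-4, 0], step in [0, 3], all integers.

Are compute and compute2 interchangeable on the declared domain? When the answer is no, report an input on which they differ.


Reading the diff, among the changes: comparison usage differs, boolean connective usage differs.
One worked example (base=-1, step=3) — compute: total := 1 | count := -2 | (max((6 * total), (-total)) == abs(base)): false | total := 8 | result 8; compute2: total := 1 | count := -2 | (not (not (max((6 * total), (-total)) != abs(base)))): true | total := 8 | result 8; agreement on 8.
Across all 20 domain points the two functions coincide.
verdict: equivalent


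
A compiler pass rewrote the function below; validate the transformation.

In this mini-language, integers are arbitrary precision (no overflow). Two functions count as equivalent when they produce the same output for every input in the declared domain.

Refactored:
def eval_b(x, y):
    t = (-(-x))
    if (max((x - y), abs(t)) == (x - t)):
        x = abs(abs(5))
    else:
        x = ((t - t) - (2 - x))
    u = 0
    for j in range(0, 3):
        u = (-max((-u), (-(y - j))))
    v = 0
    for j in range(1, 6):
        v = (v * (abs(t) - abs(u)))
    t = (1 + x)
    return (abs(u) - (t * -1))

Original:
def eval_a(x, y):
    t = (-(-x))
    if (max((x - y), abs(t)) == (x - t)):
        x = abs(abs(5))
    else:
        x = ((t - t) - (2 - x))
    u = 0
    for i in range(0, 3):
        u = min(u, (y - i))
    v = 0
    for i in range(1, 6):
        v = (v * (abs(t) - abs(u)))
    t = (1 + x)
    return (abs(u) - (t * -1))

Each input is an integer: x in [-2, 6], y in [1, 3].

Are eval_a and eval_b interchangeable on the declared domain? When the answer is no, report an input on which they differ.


Comparing the listings, the differences include: min/max/abs usage differs, local variable names differ.
As a probe, take x=0, y=1: eval_a runs t = 0; (max((x - y), abs(t)) == (x - t)) -> true; x = 5; u = 0; [i=0]; u = 0; [i=1]; u = 0; [i=2]; u = -1; v = 0; [i=1]; v = 0; [i=2]; v = 0; [i=3]; v = 0; [i=4]; v = 0; [i=5]; v = 0; t = 6; return 7; eval_b runs t = 0; (max((x - y), abs(t)) == (x - t)) -> true; x = 5; u = 0; [j=0]; u = 0; [j=1]; u = 0; [j=2]; u = -1; v = 0; [j=1]; v = 0; [j=2]; v = 0; [j=3]; v = 0; [j=4]; v = 0; [j=5]; v = 0; t = 6; return 7; both end at 7.
An exhaustive pass over the 27 declared inputs shows identical outputs.
verdict: equivalent


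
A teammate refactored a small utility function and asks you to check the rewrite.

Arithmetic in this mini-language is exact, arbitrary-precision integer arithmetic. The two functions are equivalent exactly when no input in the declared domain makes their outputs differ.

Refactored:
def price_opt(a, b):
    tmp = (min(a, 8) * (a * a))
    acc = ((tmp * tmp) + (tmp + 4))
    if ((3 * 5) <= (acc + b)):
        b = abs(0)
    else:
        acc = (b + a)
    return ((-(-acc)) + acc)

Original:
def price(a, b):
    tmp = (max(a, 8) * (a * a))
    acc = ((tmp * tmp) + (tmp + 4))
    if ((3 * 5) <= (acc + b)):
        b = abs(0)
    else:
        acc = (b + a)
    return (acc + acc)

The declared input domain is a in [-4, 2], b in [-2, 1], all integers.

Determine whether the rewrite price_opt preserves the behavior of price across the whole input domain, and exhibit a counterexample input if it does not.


There is a counterexample at a=-4, b=-2: 33032 on one side, 8072 on the other.
price: tmp := 128 | acc := 16516 | ((3 * 5) <= (acc + b)): true | b := 0 | result 33032
price_opt: tmp := -64 | acc := 4036 | ((3 * 5) <= (acc + b)): true | b := 0 | result 8072
verdict: not equivalent; witness: a=-4, b=-2


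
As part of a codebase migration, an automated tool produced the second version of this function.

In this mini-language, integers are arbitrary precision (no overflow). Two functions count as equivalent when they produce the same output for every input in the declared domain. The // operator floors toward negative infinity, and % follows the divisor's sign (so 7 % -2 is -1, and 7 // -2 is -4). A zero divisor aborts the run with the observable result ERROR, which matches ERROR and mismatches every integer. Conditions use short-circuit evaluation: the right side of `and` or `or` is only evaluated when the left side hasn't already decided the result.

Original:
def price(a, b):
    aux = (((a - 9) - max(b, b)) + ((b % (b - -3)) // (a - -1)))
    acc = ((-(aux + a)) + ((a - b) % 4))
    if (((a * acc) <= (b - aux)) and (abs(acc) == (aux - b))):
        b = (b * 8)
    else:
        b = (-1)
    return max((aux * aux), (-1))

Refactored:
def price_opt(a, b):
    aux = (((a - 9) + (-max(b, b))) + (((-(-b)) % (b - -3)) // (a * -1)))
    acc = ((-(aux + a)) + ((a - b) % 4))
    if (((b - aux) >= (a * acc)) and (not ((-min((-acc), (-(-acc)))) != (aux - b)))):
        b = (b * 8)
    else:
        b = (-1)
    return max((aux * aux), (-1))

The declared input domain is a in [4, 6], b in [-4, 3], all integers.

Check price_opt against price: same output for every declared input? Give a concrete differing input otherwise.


Try a=4, b=-1.
price: aux = -4; acc = 1; (((a * acc) <= (b - aux)) and (abs(acc) == (aux - b))) -> false; b = -1; return 16
price_opt: aux = -5; acc = 2; (((b - aux) >= (a * acc)) and (not ((-min((-acc), (-(-acc)))) != (aux - b)))) -> false; b = -1; return 25
16 vs 25 — the two versions disagree here.
verdict: not equivalent; witness: a=4, b=-1


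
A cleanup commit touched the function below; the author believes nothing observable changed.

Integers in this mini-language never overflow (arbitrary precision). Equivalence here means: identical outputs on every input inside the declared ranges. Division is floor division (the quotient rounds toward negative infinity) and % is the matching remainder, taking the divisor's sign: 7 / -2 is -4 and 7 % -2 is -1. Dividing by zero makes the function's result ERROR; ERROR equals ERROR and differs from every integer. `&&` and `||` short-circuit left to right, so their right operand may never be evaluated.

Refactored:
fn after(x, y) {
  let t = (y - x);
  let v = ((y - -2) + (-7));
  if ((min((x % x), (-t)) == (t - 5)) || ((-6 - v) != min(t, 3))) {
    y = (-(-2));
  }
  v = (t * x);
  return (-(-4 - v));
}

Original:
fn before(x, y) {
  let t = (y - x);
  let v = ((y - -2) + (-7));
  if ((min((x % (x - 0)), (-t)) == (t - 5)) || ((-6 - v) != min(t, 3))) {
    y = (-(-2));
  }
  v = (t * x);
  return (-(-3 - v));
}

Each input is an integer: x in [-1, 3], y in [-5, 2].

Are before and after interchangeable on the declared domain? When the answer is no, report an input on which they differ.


At x=-1, y=-5: before gives 7, after gives 8.
verdict: not equivalent; witness: x=-1, y=-5


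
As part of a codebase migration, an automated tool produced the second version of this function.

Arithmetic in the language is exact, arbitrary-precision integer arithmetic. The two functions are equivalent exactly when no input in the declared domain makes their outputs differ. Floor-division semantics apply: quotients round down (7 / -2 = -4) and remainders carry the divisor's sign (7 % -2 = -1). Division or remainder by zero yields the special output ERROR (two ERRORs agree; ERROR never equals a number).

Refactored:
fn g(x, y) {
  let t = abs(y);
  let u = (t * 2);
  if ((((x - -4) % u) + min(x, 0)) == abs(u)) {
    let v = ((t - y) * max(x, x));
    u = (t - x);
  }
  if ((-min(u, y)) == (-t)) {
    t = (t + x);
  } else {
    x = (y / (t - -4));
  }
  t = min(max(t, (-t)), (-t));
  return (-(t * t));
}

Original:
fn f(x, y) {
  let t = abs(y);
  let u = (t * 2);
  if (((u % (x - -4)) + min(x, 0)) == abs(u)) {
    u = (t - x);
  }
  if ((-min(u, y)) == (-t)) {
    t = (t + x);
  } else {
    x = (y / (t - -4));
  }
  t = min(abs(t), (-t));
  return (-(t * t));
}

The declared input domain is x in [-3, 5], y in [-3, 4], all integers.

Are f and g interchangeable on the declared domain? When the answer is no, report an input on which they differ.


Not equivalent: x=-3, y=0 separates them (-9 vs ERROR).
f: t=0, then u=0, then (((u % (x - -4)) + min(x, 0)) == abs(u)) is false, then ((-min(u, y)) == (-t)) is true, then t=-3, then t=3, then returns -9
g: t=0, then u=0, then a zero divisor aborts: ERROR
verdict: not equivalent; witness: x=-3, y=0


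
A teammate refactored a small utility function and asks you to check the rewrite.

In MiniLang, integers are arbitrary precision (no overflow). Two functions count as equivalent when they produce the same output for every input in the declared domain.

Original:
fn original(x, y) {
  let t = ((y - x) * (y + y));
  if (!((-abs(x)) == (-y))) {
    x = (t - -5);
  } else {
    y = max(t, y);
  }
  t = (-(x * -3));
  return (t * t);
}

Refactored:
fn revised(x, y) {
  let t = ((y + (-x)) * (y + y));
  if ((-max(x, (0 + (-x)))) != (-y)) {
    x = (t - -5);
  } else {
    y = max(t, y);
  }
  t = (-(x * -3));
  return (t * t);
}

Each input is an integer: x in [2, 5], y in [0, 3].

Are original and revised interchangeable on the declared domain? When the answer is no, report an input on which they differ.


Although constant usage differs, min/max/abs usage differs, comparison usage differs, arithmetic usage differs, boolean connective usage differs, 16/16 inputs agree.
verdict: equivalent


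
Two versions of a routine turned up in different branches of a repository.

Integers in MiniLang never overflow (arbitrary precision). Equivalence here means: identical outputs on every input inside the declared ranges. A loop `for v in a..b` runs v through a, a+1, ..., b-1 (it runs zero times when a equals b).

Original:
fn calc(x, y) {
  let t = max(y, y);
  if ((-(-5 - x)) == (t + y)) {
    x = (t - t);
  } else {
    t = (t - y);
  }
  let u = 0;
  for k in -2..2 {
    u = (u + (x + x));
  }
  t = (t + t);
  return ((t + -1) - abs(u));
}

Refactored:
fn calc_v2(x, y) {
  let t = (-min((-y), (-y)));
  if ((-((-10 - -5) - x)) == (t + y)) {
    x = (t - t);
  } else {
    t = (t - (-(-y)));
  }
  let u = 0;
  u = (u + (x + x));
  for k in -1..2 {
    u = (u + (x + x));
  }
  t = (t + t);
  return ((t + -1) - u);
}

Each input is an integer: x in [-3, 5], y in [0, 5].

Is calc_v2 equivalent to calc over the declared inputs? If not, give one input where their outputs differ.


These are not equivalent — on x=-3, y=0 the outputs split (-25 vs 23).
calc: t = 0; ((-(-5 - x)) == (t + y)) -> false; t = 0; u = 0; [k=-2]; u = -6; [k=-1]; u = -12; [k=0]; u = -18; [k=1]; u = -24; t = 0; return -25
calc_v2: t = 0; ((-((-10 - -5) - x)) == (t + y)) -> false; t = 0; u = 0; u = -6; [k=-1]; u = -12; [k=0]; u = -18; [k=1]; u = -24; t = 0; return 23
verdict: not equivalent; witness: x=-3, y=0


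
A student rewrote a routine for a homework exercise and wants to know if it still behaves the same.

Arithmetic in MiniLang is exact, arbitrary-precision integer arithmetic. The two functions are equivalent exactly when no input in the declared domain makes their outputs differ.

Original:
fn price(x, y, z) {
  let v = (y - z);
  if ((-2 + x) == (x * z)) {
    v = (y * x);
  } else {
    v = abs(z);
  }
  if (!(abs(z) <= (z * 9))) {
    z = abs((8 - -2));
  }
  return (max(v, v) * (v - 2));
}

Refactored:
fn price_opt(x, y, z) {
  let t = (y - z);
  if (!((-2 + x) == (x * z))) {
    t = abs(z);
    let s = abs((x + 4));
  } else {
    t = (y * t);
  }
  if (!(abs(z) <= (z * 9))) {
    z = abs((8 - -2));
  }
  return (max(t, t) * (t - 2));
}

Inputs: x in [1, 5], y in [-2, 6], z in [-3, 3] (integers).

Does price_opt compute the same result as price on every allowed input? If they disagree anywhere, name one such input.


Try x=1, y=-2, z=-1.
price: v = -1; ((-2 + x) == (x * z)) -> true; v = -2; (!(abs(z) <= (z * 9))) -> true; z = 10; return 8
price_opt: t = -1; (!((-2 + x) == (x * z))) -> false; t = 2; (!(abs(z) <= (z * 9))) -> true; z = 10; return 0
8 != 0, so the rewrite changes behavior.
verdict: not equivalent; witness: x=1, y=-2, z=-1


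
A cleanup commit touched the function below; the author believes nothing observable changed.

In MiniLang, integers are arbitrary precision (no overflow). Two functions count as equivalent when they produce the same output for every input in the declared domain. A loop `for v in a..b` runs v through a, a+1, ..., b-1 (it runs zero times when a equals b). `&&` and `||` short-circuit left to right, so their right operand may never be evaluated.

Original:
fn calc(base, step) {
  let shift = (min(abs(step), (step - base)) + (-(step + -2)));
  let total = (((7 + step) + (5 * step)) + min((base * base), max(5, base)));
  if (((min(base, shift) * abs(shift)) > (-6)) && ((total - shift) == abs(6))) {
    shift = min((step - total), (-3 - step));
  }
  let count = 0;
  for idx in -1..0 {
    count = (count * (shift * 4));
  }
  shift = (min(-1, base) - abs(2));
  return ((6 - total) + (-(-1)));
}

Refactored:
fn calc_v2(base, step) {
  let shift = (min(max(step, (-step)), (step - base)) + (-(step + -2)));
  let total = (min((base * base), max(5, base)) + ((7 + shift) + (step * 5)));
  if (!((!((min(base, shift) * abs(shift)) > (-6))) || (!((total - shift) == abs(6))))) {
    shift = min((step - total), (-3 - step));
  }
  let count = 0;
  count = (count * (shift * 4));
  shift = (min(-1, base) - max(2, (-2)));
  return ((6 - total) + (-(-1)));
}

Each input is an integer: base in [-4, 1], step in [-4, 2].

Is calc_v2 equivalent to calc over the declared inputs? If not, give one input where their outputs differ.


Not equivalent: base=-4, step=-4 separates them (19 vs 9).
calc: shift=6, then total=-12, then (((min(base, shift) * abs(shift)) > (-6)) && ((total - shift) == abs(6))) is false, then count=0, then (idx=-1), then count=0, then shift=-6, then returns 19
calc_v2: shift=6, then total=-2, then (!((!((min(base, shift) * abs(shift)) > (-6))) || (!((total - shift) == abs(6))))) is false, then count=0, then count=0, then shift=-6, then returns 9
verdict: not equivalent; witness: base=-4, step=-4


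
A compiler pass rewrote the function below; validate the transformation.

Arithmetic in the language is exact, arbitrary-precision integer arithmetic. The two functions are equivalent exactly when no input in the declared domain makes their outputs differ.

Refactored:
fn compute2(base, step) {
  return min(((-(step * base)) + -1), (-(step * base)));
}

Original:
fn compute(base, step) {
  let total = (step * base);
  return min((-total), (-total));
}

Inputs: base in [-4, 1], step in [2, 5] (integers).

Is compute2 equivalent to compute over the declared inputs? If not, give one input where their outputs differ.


Run the pair on base=-4, step=2.
compute: total = -8; return 8
compute2: return 7
8 against 7: the behavior changed.
verdict: not equivalent; witness: base=-4, step=2


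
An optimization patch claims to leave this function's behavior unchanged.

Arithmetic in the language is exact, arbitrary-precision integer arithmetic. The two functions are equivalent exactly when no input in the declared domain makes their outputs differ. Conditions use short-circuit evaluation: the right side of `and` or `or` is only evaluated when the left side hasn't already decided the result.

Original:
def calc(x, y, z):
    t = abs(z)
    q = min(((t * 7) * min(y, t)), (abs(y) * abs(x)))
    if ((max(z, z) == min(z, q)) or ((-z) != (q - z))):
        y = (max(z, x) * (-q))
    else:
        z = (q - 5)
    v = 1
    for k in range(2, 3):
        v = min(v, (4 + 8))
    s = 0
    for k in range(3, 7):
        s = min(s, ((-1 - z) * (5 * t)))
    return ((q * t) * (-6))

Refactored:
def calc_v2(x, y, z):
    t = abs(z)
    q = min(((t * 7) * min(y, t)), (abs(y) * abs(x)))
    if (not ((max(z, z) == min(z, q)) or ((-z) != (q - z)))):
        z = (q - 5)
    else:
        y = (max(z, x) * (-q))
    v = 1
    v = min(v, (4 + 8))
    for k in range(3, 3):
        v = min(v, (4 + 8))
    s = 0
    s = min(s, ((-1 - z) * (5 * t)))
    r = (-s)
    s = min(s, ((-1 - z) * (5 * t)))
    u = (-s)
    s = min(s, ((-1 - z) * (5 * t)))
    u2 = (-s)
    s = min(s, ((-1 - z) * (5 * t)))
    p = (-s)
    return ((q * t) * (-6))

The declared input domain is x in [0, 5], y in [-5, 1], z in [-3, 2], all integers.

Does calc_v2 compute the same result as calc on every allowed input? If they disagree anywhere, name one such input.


Side by side, the visible changes include: constant usage differs, statement counts differ, min/max/abs usage differs, local variable names differ, boolean connective usage differs, loop structure differs, arithmetic usage differs.
One worked example (x=3, y=0, z=2) — calc: t becomes 2; next q becomes 0; next ((max(z, z) == min(z, q)) or ((-z) != (q - z))) evaluates to false; next z becomes -5; next v becomes 1; next at k=2:; next v becomes 1; next s becomes 0; next at k=3:; next s becomes 0; next at k=4:; next s becomes 0; next at k=5:; next s becomes 0; next at k=6:; next s becomes 0; next final value 0; calc_v2: t becomes 2; next q becomes 0; next (not ((max(z, z) == min(z, q)) or ((-z) != (q - z)))) evaluates to true; next z becomes -5; next v becomes 1; next v becomes 1; next k never enters its loop body; next s becomes 0; next s becomes 0; next r becomes 0; next s becomes 0; next u becomes 0; next s becomes 0; next u2 becomes 0; next s becomes 0; next p becomes 0; next final value 0; agreement on 0.
Across all 252 domain points the two functions coincide.
verdict: equivalent


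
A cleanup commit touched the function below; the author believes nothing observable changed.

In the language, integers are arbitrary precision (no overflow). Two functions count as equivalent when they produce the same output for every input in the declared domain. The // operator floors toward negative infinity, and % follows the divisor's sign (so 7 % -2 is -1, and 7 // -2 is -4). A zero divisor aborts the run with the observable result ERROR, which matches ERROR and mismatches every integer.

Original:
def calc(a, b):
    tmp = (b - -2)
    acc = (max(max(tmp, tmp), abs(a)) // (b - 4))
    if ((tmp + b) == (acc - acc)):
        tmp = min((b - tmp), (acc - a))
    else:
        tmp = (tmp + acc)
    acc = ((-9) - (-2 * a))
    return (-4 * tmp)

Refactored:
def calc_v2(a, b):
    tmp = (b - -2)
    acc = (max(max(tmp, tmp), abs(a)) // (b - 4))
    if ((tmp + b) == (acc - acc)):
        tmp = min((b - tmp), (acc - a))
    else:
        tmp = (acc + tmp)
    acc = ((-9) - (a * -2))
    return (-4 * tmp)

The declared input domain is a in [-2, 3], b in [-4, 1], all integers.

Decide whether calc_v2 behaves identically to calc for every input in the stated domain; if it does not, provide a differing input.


Equivalent — the differences include same computation, different form, yet no declared input distinguishes the two.
As a probe, take a=-1, b=-1: calc runs tmp=1, then acc=-1, then ((tmp + b) == (acc - acc)) is true, then tmp=-2, then acc=-11, then returns 8; calc_v2 runs tmp=1, then acc=-1, then ((tmp + b) == (acc - acc)) is true, then tmp=-2, then acc=-11, then returns 8; both end at 8.
Across all 36 domain points the two functions coincide.
verdict: equivalent


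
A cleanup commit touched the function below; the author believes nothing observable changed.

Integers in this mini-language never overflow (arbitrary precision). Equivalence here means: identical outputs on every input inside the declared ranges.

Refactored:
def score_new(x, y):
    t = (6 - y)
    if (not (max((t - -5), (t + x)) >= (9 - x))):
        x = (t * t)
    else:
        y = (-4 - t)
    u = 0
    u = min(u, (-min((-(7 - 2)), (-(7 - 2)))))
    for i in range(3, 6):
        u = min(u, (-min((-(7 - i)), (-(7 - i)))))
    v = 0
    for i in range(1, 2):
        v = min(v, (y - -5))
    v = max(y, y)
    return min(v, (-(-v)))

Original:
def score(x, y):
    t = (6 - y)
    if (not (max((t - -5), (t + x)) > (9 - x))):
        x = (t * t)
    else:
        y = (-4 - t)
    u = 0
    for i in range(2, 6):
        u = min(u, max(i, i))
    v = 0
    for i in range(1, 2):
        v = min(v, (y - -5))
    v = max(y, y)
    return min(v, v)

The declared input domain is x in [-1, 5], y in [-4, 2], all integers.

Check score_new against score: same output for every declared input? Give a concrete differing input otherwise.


x=-1, y=1 yields 1 from score but -9 from score_new.
verdict: not equivalent; witness: x=-1, y=1


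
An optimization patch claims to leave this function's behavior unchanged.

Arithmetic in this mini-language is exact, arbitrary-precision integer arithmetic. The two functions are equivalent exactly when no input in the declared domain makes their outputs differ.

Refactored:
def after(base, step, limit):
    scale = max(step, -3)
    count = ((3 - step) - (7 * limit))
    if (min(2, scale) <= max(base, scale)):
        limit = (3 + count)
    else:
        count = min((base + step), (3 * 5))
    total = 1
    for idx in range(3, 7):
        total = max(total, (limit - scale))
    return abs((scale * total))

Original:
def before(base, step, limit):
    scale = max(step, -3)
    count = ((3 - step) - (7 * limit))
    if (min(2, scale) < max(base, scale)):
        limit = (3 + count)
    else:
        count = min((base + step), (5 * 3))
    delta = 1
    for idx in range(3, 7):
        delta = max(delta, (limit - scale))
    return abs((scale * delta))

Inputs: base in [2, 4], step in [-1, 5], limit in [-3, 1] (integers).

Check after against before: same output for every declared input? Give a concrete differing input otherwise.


Input base=2, step=2, limit=-3: 2 from before versus 46 from after.
verdict: not equivalent; witness: base=2, step=2, limit=-3


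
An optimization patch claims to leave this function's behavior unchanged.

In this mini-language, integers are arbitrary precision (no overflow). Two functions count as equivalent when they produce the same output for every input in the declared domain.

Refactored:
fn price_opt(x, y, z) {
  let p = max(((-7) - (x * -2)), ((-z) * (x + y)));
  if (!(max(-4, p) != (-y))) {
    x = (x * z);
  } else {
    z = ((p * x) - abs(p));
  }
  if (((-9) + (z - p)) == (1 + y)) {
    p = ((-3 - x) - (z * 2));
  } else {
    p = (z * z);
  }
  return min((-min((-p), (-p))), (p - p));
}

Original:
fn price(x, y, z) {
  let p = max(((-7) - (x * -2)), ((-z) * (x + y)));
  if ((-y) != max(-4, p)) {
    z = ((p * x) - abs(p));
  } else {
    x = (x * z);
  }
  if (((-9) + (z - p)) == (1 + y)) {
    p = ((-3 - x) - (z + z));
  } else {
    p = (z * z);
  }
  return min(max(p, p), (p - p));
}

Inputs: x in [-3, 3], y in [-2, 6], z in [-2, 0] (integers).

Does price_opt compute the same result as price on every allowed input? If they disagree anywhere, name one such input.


Side by side, the visible changes include: constant usage differs; and arithmetic usage differs; and boolean connective usage differs; and min/max/abs usage differs.
Tracing x=2, y=-1, z=-2: price: p = 2; ((-y) != max(-4, p)) -> true; z = 2; (((-9) + (z - p)) == (1 + y)) -> false; p = 4; return 0 | price_opt: p = 2; (!(max(-4, p) != (-y))) -> false; z = 2; (((-9) + (z - p)) == (1 + y)) -> false; p = 4; return 0 — matching result 0.
Every one of the 189 inputs gives matching results.
verdict: equivalent


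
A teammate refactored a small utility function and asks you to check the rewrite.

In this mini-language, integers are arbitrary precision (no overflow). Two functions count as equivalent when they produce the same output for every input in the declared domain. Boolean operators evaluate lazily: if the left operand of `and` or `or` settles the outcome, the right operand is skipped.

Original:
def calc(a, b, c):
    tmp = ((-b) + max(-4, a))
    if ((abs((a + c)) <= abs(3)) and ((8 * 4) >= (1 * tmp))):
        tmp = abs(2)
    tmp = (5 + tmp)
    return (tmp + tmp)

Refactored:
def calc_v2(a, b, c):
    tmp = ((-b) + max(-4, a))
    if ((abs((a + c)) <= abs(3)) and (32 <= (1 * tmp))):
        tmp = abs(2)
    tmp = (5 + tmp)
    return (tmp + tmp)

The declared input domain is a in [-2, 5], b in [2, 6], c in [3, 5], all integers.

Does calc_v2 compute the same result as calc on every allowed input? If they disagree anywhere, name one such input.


Run the pair on a=-2, b=2, c=3.
calc: tmp becomes -4; next ((abs((a + c)) <= abs(3)) and ((8 * 4) >= (1 * tmp))) evaluates to true; next tmp becomes 2; next tmp becomes 7; next final value 14
calc_v2: tmp becomes -4; next ((abs((a + c)) <= abs(3)) and (32 <= (1 * tmp))) evaluates to false; next tmp becomes 1; next final value 2
14 and 2 differ, so these are not the same function on this domain.
verdict: not equivalent; witness: a=-2, b=2, c=3


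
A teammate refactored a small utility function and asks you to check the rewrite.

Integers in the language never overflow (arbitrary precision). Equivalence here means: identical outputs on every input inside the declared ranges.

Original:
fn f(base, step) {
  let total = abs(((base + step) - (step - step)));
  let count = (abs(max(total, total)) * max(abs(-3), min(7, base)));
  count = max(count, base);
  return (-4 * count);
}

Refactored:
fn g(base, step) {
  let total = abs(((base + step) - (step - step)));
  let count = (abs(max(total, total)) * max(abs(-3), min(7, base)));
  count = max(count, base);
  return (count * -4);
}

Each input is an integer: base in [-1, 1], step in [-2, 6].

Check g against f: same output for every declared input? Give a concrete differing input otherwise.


Comparing the listings, the differences include: same computation, different form.
Spot check at base=0, step=1 — f: total = 1; count = 3; count = 3; return -12. g: total = 1; count = 3; count = 3; return -12. Both give -12.
Across all 27 domain points the two functions coincide.
verdict: equivalent


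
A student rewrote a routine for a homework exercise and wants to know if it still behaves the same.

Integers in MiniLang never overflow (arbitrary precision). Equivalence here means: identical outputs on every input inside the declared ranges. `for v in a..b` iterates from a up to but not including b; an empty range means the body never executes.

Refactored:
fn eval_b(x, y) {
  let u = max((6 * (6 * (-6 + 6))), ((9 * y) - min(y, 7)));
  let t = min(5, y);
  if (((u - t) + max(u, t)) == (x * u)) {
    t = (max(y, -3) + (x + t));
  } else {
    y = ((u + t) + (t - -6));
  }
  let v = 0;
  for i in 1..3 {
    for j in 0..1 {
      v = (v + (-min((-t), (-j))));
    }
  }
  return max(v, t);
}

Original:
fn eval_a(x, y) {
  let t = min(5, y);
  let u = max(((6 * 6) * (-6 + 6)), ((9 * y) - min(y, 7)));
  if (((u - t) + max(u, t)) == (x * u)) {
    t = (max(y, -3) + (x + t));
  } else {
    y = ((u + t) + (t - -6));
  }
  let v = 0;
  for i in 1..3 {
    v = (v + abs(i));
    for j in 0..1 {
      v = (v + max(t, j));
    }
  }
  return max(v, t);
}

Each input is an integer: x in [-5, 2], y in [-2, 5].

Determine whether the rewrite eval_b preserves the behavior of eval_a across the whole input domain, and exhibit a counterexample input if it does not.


Not equivalent: x=-5, y=-2 separates them (3 vs 0).
eval_a: t := -2 | u := 0 | (((u - t) + max(u, t)) == (x * u)): false | y := 2 | v := 0 | iter i=1: | v := 1 | iter j=0: | v := 1 | iter i=2: | v := 3 | iter j=0: | v := 3 | result 3
eval_b: u := 0 | t := -2 | (((u - t) + max(u, t)) == (x * u)): false | y := 2 | v := 0 | iter i=1: | iter j=0: | v := 0 | iter i=2: | iter j=0: | v := 0 | result 0
verdict: not equivalent; witness: x=-5, y=-2


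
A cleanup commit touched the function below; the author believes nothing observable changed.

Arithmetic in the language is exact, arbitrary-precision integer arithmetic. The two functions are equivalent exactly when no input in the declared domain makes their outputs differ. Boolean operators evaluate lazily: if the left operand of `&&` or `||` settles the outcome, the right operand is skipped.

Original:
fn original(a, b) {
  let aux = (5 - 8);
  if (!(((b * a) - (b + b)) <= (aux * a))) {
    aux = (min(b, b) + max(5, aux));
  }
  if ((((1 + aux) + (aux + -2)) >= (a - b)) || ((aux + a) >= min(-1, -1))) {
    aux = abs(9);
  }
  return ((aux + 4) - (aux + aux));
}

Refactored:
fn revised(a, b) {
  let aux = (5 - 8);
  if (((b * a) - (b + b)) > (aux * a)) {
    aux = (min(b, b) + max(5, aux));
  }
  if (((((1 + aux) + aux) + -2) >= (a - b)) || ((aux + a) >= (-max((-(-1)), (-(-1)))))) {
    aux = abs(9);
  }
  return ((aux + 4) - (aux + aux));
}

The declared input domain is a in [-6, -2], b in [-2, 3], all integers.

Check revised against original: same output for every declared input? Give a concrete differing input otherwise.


The two are interchangeable: min/max/abs usage differs, plus comparison usage differs, plus boolean connective usage differs, and every declared input agrees.
As a probe, take a=-6, b=-2: original runs aux = -3; (!(((b * a) - (b + b)) <= (aux * a))) -> false; ((((1 + aux) + (aux + -2)) >= (a - b)) || ((aux + a) >= min(-1, -1))) -> false; return 7; revised runs aux = -3; (((b * a) - (b + b)) > (aux * a)) -> false; (((((1 + aux) + aux) + -2) >= (a - b)) || ((aux + a) >= (-max((-(-1)), (-(-1)))))) -> false; return 7; both end at 7.
Checked all 30 inputs in the declared domain: the outputs agree on every one.
verdict: equivalent
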